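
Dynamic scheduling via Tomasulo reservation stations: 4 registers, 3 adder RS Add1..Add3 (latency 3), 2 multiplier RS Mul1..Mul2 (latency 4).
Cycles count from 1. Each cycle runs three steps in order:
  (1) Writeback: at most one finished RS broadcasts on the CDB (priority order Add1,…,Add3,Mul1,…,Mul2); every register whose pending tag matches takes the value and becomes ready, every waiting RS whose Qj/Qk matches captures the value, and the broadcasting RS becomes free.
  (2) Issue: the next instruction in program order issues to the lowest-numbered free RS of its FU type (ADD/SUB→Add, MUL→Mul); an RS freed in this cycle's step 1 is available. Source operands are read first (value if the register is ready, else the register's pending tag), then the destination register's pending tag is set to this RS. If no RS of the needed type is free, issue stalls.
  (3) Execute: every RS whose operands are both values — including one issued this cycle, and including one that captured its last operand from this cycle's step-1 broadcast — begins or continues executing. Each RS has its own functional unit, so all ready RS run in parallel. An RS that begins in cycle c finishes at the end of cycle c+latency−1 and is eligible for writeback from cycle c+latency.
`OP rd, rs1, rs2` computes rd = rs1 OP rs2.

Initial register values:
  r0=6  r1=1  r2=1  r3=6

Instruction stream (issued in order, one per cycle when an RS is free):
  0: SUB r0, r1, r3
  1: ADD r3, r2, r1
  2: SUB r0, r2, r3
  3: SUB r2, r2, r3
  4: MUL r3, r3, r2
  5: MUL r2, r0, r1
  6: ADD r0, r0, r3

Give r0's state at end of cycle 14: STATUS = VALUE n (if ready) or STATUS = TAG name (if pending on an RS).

STATUS = TAG Add2

  c1: issue SUB r0<-Add1  regs: r0:Add1,r1:1,r2:1,r3:6
  c2: issue ADD r3<-Add2  regs: r0:Add1,r1:1,r2:1,r3:Add2
  c3: issue SUB r0<-Add3  regs: r0:Add3,r1:1,r2:1,r3:Add2
  c4: CDB Add1=-5; issue SUB r2<-Add1  regs: r0:Add3,r1:1,r2:Add1,r3:Add2
  c5: CDB Add2=2; issue MUL r3<-Mul1  regs: r0:Add3,r1:1,r2:Add1,r3:Mul1
  c6: issue MUL r2<-Mul2  regs: r0:Add3,r1:1,r2:Mul2,r3:Mul1
  c7: issue ADD r0<-Add2  regs: r0:Add2,r1:1,r2:Mul2,r3:Mul1
  c8: CDB Add1=-1  regs: r0:Add2,r1:1,r2:Mul2,r3:Mul1
  c9: CDB Add3=-1  regs: r0:Add2,r1:1,r2:Mul2,r3:Mul1
  c10: -  regs: r0:Add2,r1:1,r2:Mul2,r3:Mul1
  c11: -  regs: r0:Add2,r1:1,r2:Mul2,r3:Mul1
  c12: CDB Mul1=-2  regs: r0:Add2,r1:1,r2:Mul2,r3:-2
  c13: CDB Mul2=-1  regs: r0:Add2,r1:1,r2:-1,r3:-2
  c14: -  regs: r0:Add2,r1:1,r2:-1,r3:-2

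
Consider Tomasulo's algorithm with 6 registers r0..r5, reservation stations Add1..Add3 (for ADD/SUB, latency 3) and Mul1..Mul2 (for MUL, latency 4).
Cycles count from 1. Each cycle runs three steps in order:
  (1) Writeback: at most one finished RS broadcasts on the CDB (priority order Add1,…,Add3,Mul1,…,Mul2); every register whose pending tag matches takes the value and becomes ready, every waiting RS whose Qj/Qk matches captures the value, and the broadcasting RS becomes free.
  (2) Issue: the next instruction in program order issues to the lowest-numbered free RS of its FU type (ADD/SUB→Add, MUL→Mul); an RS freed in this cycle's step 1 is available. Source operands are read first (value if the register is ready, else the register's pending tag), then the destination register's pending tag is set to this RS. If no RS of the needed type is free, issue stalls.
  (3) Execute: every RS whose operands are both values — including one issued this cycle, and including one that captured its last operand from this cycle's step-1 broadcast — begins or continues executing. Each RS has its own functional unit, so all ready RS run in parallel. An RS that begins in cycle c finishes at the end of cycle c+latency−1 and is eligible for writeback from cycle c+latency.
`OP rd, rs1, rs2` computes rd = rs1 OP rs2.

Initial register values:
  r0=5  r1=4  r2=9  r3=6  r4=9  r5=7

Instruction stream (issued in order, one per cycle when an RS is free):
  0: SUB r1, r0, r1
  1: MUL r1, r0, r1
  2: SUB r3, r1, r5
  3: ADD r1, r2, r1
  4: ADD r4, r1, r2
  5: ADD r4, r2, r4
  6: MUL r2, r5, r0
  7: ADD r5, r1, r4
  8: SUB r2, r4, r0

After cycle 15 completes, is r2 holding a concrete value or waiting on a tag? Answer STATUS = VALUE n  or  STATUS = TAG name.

c1: issue SUB r1<-Add1 | r0:5,r1:Add1,r2:9,r3:6,r4:9,r5:7
c2: issue MUL r1<-Mul1 | r0:5,r1:Mul1,r2:9,r3:6,r4:9,r5:7
c3: issue SUB r3<-Add2 | r0:5,r1:Mul1,r2:9,r3:Add2,r4:9,r5:7
c4: CDB Add1=1; issue ADD r1<-Add1 | r0:5,r1:Add1,r2:9,r3:Add2,r4:9,r5:7
c5: issue ADD r4<-Add3 | r0:5,r1:Add1,r2:9,r3:Add2,r4:Add3,r5:7
c6: stall | r0:5,r1:Add1,r2:9,r3:Add2,r4:Add3,r5:7
c7: stall | r0:5,r1:Add1,r2:9,r3:Add2,r4:Add3,r5:7
c8: CDB Mul1=5; stall | r0:5,r1:Add1,r2:9,r3:Add2,r4:Add3,r5:7
c9: stall | r0:5,r1:Add1,r2:9,r3:Add2,r4:Add3,r5:7
c10: stall | r0:5,r1:Add1,r2:9,r3:Add2,r4:Add3,r5:7
c11: CDB Add1=14; issue ADD r4<-Add1 | r0:5,r1:14,r2:9,r3:Add2,r4:Add1,r5:7
c12: CDB Add2=-2; issue MUL r2<-Mul1 | r0:5,r1:14,r2:Mul1,r3:-2,r4:Add1,r5:7
c13: issue ADD r5<-Add2 | r0:5,r1:14,r2:Mul1,r3:-2,r4:Add1,r5:Add2
c14: CDB Add3=23; issue SUB r2<-Add3 | r0:5,r1:14,r2:Add3,r3:-2,r4:Add1,r5:Add2
c15: - | r0:5,r1:14,r2:Add3,r3:-2,r4:Add1,r5:Add2

STATUS = TAG Add3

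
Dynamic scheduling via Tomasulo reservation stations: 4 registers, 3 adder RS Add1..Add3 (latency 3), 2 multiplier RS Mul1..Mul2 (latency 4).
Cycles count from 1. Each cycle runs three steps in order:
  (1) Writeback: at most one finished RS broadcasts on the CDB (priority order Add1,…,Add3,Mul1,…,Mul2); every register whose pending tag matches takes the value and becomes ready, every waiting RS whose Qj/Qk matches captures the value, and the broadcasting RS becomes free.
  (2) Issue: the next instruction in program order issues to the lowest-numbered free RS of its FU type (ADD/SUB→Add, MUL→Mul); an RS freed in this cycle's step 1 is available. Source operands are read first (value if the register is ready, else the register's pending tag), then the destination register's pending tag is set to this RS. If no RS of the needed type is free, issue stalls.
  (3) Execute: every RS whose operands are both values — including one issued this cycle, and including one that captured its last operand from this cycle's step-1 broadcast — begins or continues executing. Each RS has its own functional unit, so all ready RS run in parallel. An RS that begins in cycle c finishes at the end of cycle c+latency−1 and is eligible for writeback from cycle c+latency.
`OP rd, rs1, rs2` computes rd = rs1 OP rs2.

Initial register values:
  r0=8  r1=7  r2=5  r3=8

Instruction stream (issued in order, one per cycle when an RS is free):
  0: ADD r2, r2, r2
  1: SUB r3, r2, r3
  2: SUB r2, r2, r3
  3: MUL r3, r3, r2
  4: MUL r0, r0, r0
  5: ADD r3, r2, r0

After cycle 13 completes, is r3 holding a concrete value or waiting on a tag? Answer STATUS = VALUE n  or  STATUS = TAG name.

STATUS = VALUE 72

c1: issue ADD r2<-Add1 | r0:8,r1:7,r2:Add1,r3:8
c2: issue SUB r3<-Add2 | r0:8,r1:7,r2:Add1,r3:Add2
c3: issue SUB r2<-Add3 | r0:8,r1:7,r2:Add3,r3:Add2
c4: CDB Add1=10; issue MUL r3<-Mul1 | r0:8,r1:7,r2:Add3,r3:Mul1
c5: issue MUL r0<-Mul2 | r0:Mul2,r1:7,r2:Add3,r3:Mul1
c6: issue ADD r3<-Add1 | r0:Mul2,r1:7,r2:Add3,r3:Add1
c7: CDB Add2=2 | r0:Mul2,r1:7,r2:Add3,r3:Add1
c8: - | r0:Mul2,r1:7,r2:Add3,r3:Add1
c9: CDB Mul2=64 | r0:64,r1:7,r2:Add3,r3:Add1
c10: CDB Add3=8 | r0:64,r1:7,r2:8,r3:Add1
c11: - | r0:64,r1:7,r2:8,r3:Add1
c12: - | r0:64,r1:7,r2:8,r3:Add1
c13: CDB Add1=72 | r0:64,r1:7,r2:8,r3:72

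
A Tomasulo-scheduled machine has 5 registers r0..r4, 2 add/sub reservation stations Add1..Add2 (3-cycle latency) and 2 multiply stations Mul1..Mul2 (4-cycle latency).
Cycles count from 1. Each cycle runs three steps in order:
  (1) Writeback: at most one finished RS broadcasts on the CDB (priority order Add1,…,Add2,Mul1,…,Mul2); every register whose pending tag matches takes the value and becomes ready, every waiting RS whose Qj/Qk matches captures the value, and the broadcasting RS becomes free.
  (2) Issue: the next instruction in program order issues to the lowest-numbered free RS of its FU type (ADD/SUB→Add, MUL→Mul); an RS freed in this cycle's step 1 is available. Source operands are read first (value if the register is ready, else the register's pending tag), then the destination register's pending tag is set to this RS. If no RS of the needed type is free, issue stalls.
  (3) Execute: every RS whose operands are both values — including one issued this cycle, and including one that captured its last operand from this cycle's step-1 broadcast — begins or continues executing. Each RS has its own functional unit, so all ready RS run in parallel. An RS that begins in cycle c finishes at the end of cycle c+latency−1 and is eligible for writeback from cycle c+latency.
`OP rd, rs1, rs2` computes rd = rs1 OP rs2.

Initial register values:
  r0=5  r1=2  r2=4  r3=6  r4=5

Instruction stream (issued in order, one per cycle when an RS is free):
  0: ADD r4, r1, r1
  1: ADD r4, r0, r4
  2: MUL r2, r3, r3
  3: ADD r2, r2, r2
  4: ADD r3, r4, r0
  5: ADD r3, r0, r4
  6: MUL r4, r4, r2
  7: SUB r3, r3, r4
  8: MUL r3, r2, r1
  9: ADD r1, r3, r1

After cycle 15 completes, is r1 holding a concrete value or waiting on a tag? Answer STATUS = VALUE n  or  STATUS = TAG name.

STATUS = TAG Add2

  c1: issue ADD r4<-Add1  regs: r0:5,r1:2,r2:4,r3:6,r4:Add1
  c2: issue ADD r4<-Add2  regs: r0:5,r1:2,r2:4,r3:6,r4:Add2
  c3: issue MUL r2<-Mul1  regs: r0:5,r1:2,r2:Mul1,r3:6,r4:Add2
  c4: CDB Add1=4; issue ADD r2<-Add1  regs: r0:5,r1:2,r2:Add1,r3:6,r4:Add2
  c5: stall  regs: r0:5,r1:2,r2:Add1,r3:6,r4:Add2
  c6: stall  regs: r0:5,r1:2,r2:Add1,r3:6,r4:Add2
  c7: CDB Add2=9; issue ADD r3<-Add2  regs: r0:5,r1:2,r2:Add1,r3:Add2,r4:9
  c8: CDB Mul1=36; stall  regs: r0:5,r1:2,r2:Add1,r3:Add2,r4:9
  c9: stall  regs: r0:5,r1:2,r2:Add1,r3:Add2,r4:9
  c10: CDB Add2=14; issue ADD r3<-Add2  regs: r0:5,r1:2,r2:Add1,r3:Add2,r4:9
  c11: CDB Add1=72; issue MUL r4<-Mul1  regs: r0:5,r1:2,r2:72,r3:Add2,r4:Mul1
  c12: issue SUB r3<-Add1  regs: r0:5,r1:2,r2:72,r3:Add1,r4:Mul1
  c13: CDB Add2=14; issue MUL r3<-Mul2  regs: r0:5,r1:2,r2:72,r3:Mul2,r4:Mul1
  c14: issue ADD r1<-Add2  regs: r0:5,r1:Add2,r2:72,r3:Mul2,r4:Mul1
  c15: CDB Mul1=648  regs: r0:5,r1:Add2,r2:72,r3:Mul2,r4:648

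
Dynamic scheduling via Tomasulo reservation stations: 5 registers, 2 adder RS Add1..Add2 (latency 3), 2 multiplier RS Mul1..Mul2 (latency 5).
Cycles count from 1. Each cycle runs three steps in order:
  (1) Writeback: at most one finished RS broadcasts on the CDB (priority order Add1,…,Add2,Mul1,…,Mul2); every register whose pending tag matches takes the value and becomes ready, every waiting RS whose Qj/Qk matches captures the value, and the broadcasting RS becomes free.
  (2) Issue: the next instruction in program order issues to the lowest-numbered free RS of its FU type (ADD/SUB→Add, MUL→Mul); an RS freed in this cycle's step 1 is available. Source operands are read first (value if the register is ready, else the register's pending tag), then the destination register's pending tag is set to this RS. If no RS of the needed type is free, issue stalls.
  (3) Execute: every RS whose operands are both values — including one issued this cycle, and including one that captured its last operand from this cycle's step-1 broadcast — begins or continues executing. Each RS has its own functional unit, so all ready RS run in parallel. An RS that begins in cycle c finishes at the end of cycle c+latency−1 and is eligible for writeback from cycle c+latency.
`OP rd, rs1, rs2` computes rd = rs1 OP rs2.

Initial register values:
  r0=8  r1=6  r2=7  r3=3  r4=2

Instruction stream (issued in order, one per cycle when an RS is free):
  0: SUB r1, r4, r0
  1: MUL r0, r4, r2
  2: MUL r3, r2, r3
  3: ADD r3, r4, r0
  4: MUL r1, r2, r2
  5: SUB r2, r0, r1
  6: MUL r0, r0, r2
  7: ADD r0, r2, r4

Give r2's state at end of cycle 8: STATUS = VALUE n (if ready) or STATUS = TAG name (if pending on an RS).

cycle 1: issue SUB r1<-Add1 // r0:8,r1:Add1,r2:7,r3:3,r4:2
cycle 2: issue MUL r0<-Mul1 // r0:Mul1,r1:Add1,r2:7,r3:3,r4:2
cycle 3: issue MUL r3<-Mul2 // r0:Mul1,r1:Add1,r2:7,r3:Mul2,r4:2
cycle 4: CDB Add1=-6; issue ADD r3<-Add1 // r0:Mul1,r1:-6,r2:7,r3:Add1,r4:2
cycle 5: stall // r0:Mul1,r1:-6,r2:7,r3:Add1,r4:2
cycle 6: stall // r0:Mul1,r1:-6,r2:7,r3:Add1,r4:2
cycle 7: CDB Mul1=14; issue MUL r1<-Mul1 // r0:14,r1:Mul1,r2:7,r3:Add1,r4:2
cycle 8: CDB Mul2=21; issue SUB r2<-Add2 // r0:14,r1:Mul1,r2:Add2,r3:Add1,r4:2

STATUS = TAG Add2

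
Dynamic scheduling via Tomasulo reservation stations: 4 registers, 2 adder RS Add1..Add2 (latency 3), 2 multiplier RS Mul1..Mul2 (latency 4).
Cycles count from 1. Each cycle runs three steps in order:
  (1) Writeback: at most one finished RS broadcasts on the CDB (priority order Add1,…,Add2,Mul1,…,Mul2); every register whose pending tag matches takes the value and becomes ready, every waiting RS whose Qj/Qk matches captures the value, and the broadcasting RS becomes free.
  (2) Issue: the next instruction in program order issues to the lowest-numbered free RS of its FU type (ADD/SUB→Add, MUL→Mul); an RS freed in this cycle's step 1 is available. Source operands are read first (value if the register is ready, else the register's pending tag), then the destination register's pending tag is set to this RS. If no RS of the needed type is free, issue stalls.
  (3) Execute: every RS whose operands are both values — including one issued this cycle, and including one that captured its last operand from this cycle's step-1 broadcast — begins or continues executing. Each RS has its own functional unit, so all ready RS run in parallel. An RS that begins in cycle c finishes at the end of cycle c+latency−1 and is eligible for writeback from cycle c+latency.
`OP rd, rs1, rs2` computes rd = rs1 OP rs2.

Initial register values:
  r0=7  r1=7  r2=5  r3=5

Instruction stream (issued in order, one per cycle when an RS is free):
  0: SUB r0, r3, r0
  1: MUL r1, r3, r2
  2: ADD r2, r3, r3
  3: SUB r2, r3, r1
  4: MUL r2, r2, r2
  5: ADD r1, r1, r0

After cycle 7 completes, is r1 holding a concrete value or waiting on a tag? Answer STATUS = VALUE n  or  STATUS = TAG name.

cycle 1: issue SUB r0<-Add1 // r0:Add1,r1:7,r2:5,r3:5
cycle 2: issue MUL r1<-Mul1 // r0:Add1,r1:Mul1,r2:5,r3:5
cycle 3: issue ADD r2<-Add2 // r0:Add1,r1:Mul1,r2:Add2,r3:5
cycle 4: CDB Add1=-2; issue SUB r2<-Add1 // r0:-2,r1:Mul1,r2:Add1,r3:5
cycle 5: issue MUL r2<-Mul2 // r0:-2,r1:Mul1,r2:Mul2,r3:5
cycle 6: CDB Add2=10; issue ADD r1<-Add2 // r0:-2,r1:Add2,r2:Mul2,r3:5
cycle 7: CDB Mul1=25 // r0:-2,r1:Add2,r2:Mul2,r3:5

STATUS = TAG Add2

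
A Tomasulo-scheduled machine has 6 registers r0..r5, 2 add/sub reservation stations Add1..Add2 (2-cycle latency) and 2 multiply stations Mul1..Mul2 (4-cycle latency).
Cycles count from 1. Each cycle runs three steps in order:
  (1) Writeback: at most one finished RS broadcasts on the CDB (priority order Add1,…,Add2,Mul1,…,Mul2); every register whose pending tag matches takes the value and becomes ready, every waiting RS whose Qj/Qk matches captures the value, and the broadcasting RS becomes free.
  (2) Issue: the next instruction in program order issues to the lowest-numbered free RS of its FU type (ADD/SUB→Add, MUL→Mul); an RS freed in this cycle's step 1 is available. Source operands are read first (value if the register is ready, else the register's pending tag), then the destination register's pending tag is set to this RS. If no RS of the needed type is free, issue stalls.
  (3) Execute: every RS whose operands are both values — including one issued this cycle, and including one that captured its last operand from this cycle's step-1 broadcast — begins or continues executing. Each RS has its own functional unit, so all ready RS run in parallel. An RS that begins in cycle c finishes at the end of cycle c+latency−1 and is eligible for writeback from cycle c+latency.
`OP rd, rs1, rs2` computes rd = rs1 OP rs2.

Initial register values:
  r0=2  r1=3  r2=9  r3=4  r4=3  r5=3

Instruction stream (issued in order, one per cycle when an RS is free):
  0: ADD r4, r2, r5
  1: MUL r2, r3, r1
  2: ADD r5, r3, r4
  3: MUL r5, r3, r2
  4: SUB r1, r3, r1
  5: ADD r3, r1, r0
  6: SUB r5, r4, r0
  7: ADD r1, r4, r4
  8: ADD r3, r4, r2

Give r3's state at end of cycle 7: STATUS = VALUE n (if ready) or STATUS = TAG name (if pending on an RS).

STATUS = TAG Add2

  c1: issue ADD r4<-Add1  regs: r0:2,r1:3,r2:9,r3:4,r4:Add1,r5:3
  c2: issue MUL r2<-Mul1  regs: r0:2,r1:3,r2:Mul1,r3:4,r4:Add1,r5:3
  c3: CDB Add1=12; issue ADD r5<-Add1  regs: r0:2,r1:3,r2:Mul1,r3:4,r4:12,r5:Add1
  c4: issue MUL r5<-Mul2  regs: r0:2,r1:3,r2:Mul1,r3:4,r4:12,r5:Mul2
  c5: CDB Add1=16; issue SUB r1<-Add1  regs: r0:2,r1:Add1,r2:Mul1,r3:4,r4:12,r5:Mul2
  c6: CDB Mul1=12; issue ADD r3<-Add2  regs: r0:2,r1:Add1,r2:12,r3:Add2,r4:12,r5:Mul2
  c7: CDB Add1=1; issue SUB r5<-Add1  regs: r0:2,r1:1,r2:12,r3:Add2,r4:12,r5:Add1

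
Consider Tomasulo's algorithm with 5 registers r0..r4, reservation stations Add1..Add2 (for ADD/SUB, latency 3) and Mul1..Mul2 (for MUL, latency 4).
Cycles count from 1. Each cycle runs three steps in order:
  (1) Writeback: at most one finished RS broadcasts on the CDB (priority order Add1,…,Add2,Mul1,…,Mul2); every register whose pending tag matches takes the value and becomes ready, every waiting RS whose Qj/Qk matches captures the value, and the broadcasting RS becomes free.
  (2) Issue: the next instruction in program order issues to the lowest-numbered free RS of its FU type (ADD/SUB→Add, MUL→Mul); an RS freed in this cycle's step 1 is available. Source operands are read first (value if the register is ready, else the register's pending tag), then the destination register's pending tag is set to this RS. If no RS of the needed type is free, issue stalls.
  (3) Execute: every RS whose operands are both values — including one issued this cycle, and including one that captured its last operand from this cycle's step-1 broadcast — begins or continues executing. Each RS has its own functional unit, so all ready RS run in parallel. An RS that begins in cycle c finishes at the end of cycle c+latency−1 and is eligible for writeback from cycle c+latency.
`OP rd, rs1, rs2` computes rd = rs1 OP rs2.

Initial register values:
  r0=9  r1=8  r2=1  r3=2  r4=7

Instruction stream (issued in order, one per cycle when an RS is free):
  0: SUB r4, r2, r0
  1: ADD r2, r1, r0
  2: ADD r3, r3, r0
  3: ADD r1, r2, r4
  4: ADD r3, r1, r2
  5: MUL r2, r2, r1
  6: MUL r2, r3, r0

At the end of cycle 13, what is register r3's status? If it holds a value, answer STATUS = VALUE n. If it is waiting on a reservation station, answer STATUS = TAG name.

STATUS = VALUE 26

c1: issue SUB r4<-Add1 | r0:9,r1:8,r2:1,r3:2,r4:Add1
c2: issue ADD r2<-Add2 | r0:9,r1:8,r2:Add2,r3:2,r4:Add1
c3: stall | r0:9,r1:8,r2:Add2,r3:2,r4:Add1
c4: CDB Add1=-8; issue ADD r3<-Add1 | r0:9,r1:8,r2:Add2,r3:Add1,r4:-8
c5: CDB Add2=17; issue ADD r1<-Add2 | r0:9,r1:Add2,r2:17,r3:Add1,r4:-8
c6: stall | r0:9,r1:Add2,r2:17,r3:Add1,r4:-8
c7: CDB Add1=11; issue ADD r3<-Add1 | r0:9,r1:Add2,r2:17,r3:Add1,r4:-8
c8: CDB Add2=9; issue MUL r2<-Mul1 | r0:9,r1:9,r2:Mul1,r3:Add1,r4:-8
c9: issue MUL r2<-Mul2 | r0:9,r1:9,r2:Mul2,r3:Add1,r4:-8
c10: - | r0:9,r1:9,r2:Mul2,r3:Add1,r4:-8
c11: CDB Add1=26 | r0:9,r1:9,r2:Mul2,r3:26,r4:-8
c12: CDB Mul1=153 | r0:9,r1:9,r2:Mul2,r3:26,r4:-8
c13: - | r0:9,r1:9,r2:Mul2,r3:26,r4:-8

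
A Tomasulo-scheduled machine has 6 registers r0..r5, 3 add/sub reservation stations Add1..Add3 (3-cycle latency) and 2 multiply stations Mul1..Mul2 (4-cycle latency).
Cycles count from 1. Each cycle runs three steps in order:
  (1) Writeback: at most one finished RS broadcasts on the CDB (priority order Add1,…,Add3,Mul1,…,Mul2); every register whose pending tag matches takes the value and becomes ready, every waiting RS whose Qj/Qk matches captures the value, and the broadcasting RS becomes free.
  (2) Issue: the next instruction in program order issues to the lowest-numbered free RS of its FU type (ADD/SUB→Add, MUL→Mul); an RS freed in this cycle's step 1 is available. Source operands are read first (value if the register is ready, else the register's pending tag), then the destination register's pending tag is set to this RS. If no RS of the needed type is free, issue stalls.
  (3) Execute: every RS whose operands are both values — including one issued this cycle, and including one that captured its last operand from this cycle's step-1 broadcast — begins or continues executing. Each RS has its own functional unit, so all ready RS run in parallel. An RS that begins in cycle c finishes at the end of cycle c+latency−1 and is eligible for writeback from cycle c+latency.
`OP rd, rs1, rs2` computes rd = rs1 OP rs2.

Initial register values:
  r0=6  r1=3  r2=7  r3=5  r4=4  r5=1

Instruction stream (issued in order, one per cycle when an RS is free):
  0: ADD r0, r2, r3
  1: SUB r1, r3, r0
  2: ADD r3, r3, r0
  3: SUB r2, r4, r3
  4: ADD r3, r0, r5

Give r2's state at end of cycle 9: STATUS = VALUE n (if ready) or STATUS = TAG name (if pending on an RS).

STATUS = TAG Add1

c1: issue ADD r0<-Add1 | r0:Add1,r1:3,r2:7,r3:5,r4:4,r5:1
c2: issue SUB r1<-Add2 | r0:Add1,r1:Add2,r2:7,r3:5,r4:4,r5:1
c3: issue ADD r3<-Add3 | r0:Add1,r1:Add2,r2:7,r3:Add3,r4:4,r5:1
c4: CDB Add1=12; issue SUB r2<-Add1 | r0:12,r1:Add2,r2:Add1,r3:Add3,r4:4,r5:1
c5: stall | r0:12,r1:Add2,r2:Add1,r3:Add3,r4:4,r5:1
c6: stall | r0:12,r1:Add2,r2:Add1,r3:Add3,r4:4,r5:1
c7: CDB Add2=-7; issue ADD r3<-Add2 | r0:12,r1:-7,r2:Add1,r3:Add2,r4:4,r5:1
c8: CDB Add3=17 | r0:12,r1:-7,r2:Add1,r3:Add2,r4:4,r5:1
c9: - | r0:12,r1:-7,r2:Add1,r3:Add2,r4:4,r5:1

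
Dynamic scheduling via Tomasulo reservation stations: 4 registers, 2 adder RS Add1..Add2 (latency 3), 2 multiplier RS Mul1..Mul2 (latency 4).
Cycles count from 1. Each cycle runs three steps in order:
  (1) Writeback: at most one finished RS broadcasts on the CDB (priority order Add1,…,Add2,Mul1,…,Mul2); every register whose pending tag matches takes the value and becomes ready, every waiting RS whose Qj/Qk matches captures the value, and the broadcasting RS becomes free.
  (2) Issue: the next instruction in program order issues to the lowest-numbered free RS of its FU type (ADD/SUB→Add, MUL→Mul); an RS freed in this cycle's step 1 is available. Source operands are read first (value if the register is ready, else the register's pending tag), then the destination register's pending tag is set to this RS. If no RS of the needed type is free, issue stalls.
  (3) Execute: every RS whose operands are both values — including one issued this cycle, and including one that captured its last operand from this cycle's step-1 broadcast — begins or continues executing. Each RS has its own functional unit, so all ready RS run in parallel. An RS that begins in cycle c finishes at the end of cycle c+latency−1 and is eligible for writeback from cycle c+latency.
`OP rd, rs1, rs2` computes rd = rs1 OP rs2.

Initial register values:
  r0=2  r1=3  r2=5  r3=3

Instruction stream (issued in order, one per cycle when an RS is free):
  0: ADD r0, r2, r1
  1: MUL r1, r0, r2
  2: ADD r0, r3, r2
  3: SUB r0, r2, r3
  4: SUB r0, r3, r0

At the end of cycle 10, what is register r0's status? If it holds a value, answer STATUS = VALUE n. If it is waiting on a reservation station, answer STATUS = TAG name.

cycle 1: issue ADD r0<-Add1 // r0:Add1,r1:3,r2:5,r3:3
cycle 2: issue MUL r1<-Mul1 // r0:Add1,r1:Mul1,r2:5,r3:3
cycle 3: issue ADD r0<-Add2 // r0:Add2,r1:Mul1,r2:5,r3:3
cycle 4: CDB Add1=8; issue SUB r0<-Add1 // r0:Add1,r1:Mul1,r2:5,r3:3
cycle 5: stall // r0:Add1,r1:Mul1,r2:5,r3:3
cycle 6: CDB Add2=8; issue SUB r0<-Add2 // r0:Add2,r1:Mul1,r2:5,r3:3
cycle 7: CDB Add1=2 // r0:Add2,r1:Mul1,r2:5,r3:3
cycle 8: CDB Mul1=40 // r0:Add2,r1:40,r2:5,r3:3
cycle 9: - // r0:Add2,r1:40,r2:5,r3:3
cycle 10: CDB Add2=1 // r0:1,r1:40,r2:5,r3:3

STATUS = VALUE 1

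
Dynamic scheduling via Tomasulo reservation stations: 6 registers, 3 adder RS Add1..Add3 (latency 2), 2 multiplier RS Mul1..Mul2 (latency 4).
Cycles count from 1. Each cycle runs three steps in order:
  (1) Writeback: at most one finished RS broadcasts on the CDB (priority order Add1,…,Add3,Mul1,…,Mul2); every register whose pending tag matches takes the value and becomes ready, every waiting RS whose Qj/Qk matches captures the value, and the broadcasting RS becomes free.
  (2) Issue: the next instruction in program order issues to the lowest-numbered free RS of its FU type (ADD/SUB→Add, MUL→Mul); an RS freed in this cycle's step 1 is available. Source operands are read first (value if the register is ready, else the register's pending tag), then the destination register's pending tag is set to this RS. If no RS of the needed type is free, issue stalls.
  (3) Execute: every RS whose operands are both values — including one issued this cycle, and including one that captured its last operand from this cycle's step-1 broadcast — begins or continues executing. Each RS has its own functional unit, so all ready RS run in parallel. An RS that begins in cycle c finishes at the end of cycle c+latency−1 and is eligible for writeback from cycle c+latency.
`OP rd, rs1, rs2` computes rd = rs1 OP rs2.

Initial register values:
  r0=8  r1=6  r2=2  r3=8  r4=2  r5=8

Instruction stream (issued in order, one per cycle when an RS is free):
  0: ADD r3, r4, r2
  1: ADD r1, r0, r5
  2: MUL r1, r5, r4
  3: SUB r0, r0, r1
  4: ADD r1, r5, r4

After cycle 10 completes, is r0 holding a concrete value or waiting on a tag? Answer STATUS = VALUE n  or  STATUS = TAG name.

STATUS = VALUE -8

c1: issue ADD r3<-Add1 | r0:8,r1:6,r2:2,r3:Add1,r4:2,r5:8
c2: issue ADD r1<-Add2 | r0:8,r1:Add2,r2:2,r3:Add1,r4:2,r5:8
c3: CDB Add1=4; issue MUL r1<-Mul1 | r0:8,r1:Mul1,r2:2,r3:4,r4:2,r5:8
c4: CDB Add2=16; issue SUB r0<-Add1 | r0:Add1,r1:Mul1,r2:2,r3:4,r4:2,r5:8
c5: issue ADD r1<-Add2 | r0:Add1,r1:Add2,r2:2,r3:4,r4:2,r5:8
c6: - | r0:Add1,r1:Add2,r2:2,r3:4,r4:2,r5:8
c7: CDB Add2=10 | r0:Add1,r1:10,r2:2,r3:4,r4:2,r5:8
c8: CDB Mul1=16 | r0:Add1,r1:10,r2:2,r3:4,r4:2,r5:8
c9: - | r0:Add1,r1:10,r2:2,r3:4,r4:2,r5:8
c10: CDB Add1=-8 | r0:-8,r1:10,r2:2,r3:4,r4:2,r5:8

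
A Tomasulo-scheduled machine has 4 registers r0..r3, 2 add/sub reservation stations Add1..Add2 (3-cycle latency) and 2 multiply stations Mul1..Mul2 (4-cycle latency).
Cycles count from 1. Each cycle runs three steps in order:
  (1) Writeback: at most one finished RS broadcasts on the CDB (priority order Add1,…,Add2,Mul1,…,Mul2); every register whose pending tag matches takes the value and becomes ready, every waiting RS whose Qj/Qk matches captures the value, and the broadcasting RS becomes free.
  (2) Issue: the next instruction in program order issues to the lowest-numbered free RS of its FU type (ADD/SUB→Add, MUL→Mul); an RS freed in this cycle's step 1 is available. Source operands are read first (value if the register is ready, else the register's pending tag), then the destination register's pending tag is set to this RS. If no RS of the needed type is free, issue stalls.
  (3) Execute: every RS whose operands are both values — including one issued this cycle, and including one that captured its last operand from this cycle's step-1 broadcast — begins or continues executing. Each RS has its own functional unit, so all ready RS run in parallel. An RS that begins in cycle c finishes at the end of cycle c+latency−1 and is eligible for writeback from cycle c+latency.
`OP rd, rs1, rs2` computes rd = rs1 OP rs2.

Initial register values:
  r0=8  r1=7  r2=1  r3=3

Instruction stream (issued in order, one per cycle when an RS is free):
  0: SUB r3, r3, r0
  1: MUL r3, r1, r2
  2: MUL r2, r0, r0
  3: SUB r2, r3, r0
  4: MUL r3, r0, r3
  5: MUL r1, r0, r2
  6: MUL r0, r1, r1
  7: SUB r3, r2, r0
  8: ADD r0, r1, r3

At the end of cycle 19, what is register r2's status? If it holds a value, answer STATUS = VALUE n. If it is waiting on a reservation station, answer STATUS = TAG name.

cycle 1: issue SUB r3<-Add1 // r0:8,r1:7,r2:1,r3:Add1
cycle 2: issue MUL r3<-Mul1 // r0:8,r1:7,r2:1,r3:Mul1
cycle 3: issue MUL r2<-Mul2 // r0:8,r1:7,r2:Mul2,r3:Mul1
cycle 4: CDB Add1=-5; issue SUB r2<-Add1 // r0:8,r1:7,r2:Add1,r3:Mul1
cycle 5: stall // r0:8,r1:7,r2:Add1,r3:Mul1
cycle 6: CDB Mul1=7; issue MUL r3<-Mul1 // r0:8,r1:7,r2:Add1,r3:Mul1
cycle 7: CDB Mul2=64; issue MUL r1<-Mul2 // r0:8,r1:Mul2,r2:Add1,r3:Mul1
cycle 8: stall // r0:8,r1:Mul2,r2:Add1,r3:Mul1
cycle 9: CDB Add1=-1; stall // r0:8,r1:Mul2,r2:-1,r3:Mul1
cycle 10: CDB Mul1=56; issue MUL r0<-Mul1 // r0:Mul1,r1:Mul2,r2:-1,r3:56
cycle 11: issue SUB r3<-Add1 // r0:Mul1,r1:Mul2,r2:-1,r3:Add1
cycle 12: issue ADD r0<-Add2 // r0:Add2,r1:Mul2,r2:-1,r3:Add1
cycle 13: CDB Mul2=-8 // r0:Add2,r1:-8,r2:-1,r3:Add1
cycle 14: - // r0:Add2,r1:-8,r2:-1,r3:Add1
cycle 15: - // r0:Add2,r1:-8,r2:-1,r3:Add1
cycle 16: - // r0:Add2,r1:-8,r2:-1,r3:Add1
cycle 17: CDB Mul1=64 // r0:Add2,r1:-8,r2:-1,r3:Add1
cycle 18: - // r0:Add2,r1:-8,r2:-1,r3:Add1
cycle 19: - // r0:Add2,r1:-8,r2:-1,r3:Add1

STATUS = VALUE -1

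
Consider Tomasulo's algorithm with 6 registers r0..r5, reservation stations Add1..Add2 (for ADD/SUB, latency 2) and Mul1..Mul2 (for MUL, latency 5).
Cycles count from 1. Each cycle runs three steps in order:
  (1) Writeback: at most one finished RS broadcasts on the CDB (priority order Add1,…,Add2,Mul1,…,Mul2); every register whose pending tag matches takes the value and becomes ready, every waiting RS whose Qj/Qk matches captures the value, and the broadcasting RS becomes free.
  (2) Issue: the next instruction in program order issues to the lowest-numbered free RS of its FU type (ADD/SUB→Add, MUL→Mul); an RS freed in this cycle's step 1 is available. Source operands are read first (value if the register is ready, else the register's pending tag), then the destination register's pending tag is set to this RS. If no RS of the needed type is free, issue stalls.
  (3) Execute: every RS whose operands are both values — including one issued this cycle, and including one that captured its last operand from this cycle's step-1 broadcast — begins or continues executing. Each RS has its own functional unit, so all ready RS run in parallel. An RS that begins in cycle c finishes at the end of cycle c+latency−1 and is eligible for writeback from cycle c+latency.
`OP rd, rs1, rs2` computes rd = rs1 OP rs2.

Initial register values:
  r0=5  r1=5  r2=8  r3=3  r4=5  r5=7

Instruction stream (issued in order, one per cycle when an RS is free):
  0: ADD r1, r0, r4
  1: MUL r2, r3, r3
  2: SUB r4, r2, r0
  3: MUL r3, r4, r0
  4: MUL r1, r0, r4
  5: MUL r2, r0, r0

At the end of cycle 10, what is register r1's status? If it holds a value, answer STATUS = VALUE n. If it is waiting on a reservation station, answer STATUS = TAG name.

cycle 1: issue ADD r1<-Add1 // r0:5,r1:Add1,r2:8,r3:3,r4:5,r5:7
cycle 2: issue MUL r2<-Mul1 // r0:5,r1:Add1,r2:Mul1,r3:3,r4:5,r5:7
cycle 3: CDB Add1=10; issue SUB r4<-Add1 // r0:5,r1:10,r2:Mul1,r3:3,r4:Add1,r5:7
cycle 4: issue MUL r3<-Mul2 // r0:5,r1:10,r2:Mul1,r3:Mul2,r4:Add1,r5:7
cycle 5: stall // r0:5,r1:10,r2:Mul1,r3:Mul2,r4:Add1,r5:7
cycle 6: stall // r0:5,r1:10,r2:Mul1,r3:Mul2,r4:Add1,r5:7
cycle 7: CDB Mul1=9; issue MUL r1<-Mul1 // r0:5,r1:Mul1,r2:9,r3:Mul2,r4:Add1,r5:7
cycle 8: stall // r0:5,r1:Mul1,r2:9,r3:Mul2,r4:Add1,r5:7
cycle 9: CDB Add1=4; stall // r0:5,r1:Mul1,r2:9,r3:Mul2,r4:4,r5:7
cycle 10: stall // r0:5,r1:Mul1,r2:9,r3:Mul2,r4:4,r5:7

STATUS = TAG Mul1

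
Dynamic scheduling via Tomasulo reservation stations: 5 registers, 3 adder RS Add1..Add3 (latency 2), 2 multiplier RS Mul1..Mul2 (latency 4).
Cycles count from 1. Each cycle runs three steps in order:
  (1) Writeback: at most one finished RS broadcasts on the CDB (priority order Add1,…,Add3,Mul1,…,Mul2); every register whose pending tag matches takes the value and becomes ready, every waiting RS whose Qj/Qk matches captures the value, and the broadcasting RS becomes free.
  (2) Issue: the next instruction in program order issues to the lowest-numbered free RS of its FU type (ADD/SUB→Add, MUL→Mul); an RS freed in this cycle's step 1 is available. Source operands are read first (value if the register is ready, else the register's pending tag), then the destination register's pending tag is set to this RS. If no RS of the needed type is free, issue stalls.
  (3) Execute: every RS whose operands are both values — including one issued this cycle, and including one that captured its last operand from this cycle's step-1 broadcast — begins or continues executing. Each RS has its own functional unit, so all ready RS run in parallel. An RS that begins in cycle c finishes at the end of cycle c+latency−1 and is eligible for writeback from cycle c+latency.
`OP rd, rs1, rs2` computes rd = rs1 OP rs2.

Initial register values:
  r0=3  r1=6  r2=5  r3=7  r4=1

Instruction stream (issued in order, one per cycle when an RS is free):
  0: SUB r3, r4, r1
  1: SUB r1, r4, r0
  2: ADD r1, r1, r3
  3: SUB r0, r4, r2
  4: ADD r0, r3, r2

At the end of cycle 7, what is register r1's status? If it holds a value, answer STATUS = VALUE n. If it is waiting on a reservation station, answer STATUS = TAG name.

STATUS = VALUE -7

c1: issue SUB r3<-Add1 | r0:3,r1:6,r2:5,r3:Add1,r4:1
c2: issue SUB r1<-Add2 | r0:3,r1:Add2,r2:5,r3:Add1,r4:1
c3: CDB Add1=-5; issue ADD r1<-Add1 | r0:3,r1:Add1,r2:5,r3:-5,r4:1
c4: CDB Add2=-2; issue SUB r0<-Add2 | r0:Add2,r1:Add1,r2:5,r3:-5,r4:1
c5: issue ADD r0<-Add3 | r0:Add3,r1:Add1,r2:5,r3:-5,r4:1
c6: CDB Add1=-7 | r0:Add3,r1:-7,r2:5,r3:-5,r4:1
c7: CDB Add2=-4 | r0:Add3,r1:-7,r2:5,r3:-5,r4:1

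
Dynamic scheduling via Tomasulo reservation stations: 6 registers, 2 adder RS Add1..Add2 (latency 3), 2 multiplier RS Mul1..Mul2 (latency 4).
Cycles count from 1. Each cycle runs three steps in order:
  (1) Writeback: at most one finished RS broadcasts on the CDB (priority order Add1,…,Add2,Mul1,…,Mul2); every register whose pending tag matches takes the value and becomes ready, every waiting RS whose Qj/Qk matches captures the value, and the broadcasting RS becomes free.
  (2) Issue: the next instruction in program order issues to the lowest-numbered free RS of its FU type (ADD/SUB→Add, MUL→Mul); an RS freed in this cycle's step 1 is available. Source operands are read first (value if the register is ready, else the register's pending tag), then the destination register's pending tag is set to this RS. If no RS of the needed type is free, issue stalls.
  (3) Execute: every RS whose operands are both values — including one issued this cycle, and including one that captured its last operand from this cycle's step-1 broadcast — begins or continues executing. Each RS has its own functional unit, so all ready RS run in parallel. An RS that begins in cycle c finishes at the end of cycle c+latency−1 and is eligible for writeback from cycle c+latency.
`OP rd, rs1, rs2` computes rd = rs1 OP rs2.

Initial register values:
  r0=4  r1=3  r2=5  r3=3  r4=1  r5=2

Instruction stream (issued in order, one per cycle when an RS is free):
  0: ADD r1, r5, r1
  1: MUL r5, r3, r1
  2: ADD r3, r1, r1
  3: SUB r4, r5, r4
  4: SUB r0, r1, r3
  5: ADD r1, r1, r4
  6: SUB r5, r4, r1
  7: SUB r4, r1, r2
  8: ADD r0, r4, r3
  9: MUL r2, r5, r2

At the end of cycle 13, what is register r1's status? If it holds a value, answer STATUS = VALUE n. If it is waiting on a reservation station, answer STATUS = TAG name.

STATUS = TAG Add2

  c1: issue ADD r1<-Add1  regs: r0:4,r1:Add1,r2:5,r3:3,r4:1,r5:2
  c2: issue MUL r5<-Mul1  regs: r0:4,r1:Add1,r2:5,r3:3,r4:1,r5:Mul1
  c3: issue ADD r3<-Add2  regs: r0:4,r1:Add1,r2:5,r3:Add2,r4:1,r5:Mul1
  c4: CDB Add1=5; issue SUB r4<-Add1  regs: r0:4,r1:5,r2:5,r3:Add2,r4:Add1,r5:Mul1
  c5: stall  regs: r0:4,r1:5,r2:5,r3:Add2,r4:Add1,r5:Mul1
  c6: stall  regs: r0:4,r1:5,r2:5,r3:Add2,r4:Add1,r5:Mul1
  c7: CDB Add2=10; issue SUB r0<-Add2  regs: r0:Add2,r1:5,r2:5,r3:10,r4:Add1,r5:Mul1
  c8: CDB Mul1=15; stall  regs: r0:Add2,r1:5,r2:5,r3:10,r4:Add1,r5:15
  c9: stall  regs: r0:Add2,r1:5,r2:5,r3:10,r4:Add1,r5:15
  c10: CDB Add2=-5; issue ADD r1<-Add2  regs: r0:-5,r1:Add2,r2:5,r3:10,r4:Add1,r5:15
  c11: CDB Add1=14; issue SUB r5<-Add1  regs: r0:-5,r1:Add2,r2:5,r3:10,r4:14,r5:Add1
  c12: stall  regs: r0:-5,r1:Add2,r2:5,r3:10,r4:14,r5:Add1
  c13: stall  regs: r0:-5,r1:Add2,r2:5,r3:10,r4:14,r5:Add1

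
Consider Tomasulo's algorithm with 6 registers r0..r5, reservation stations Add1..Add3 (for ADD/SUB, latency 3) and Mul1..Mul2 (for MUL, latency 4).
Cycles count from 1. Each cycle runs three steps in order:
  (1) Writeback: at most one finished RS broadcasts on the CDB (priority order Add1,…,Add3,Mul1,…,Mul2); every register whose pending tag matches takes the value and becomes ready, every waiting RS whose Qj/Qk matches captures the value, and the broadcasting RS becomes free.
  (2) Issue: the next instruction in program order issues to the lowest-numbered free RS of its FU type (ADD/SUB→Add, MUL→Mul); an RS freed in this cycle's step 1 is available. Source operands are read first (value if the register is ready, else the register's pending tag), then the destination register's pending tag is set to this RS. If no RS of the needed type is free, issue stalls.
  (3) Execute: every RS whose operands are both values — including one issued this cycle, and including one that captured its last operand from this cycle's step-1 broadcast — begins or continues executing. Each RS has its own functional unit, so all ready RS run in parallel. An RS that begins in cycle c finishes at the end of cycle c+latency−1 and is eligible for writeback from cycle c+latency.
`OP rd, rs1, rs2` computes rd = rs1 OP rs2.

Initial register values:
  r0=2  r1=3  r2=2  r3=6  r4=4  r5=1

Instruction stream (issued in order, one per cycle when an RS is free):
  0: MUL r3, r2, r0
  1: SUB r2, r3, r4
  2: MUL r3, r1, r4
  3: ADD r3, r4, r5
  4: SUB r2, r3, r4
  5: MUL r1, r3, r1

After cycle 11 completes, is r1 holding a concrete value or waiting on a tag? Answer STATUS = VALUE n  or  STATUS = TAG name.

  c1: issue MUL r3<-Mul1  regs: r0:2,r1:3,r2:2,r3:Mul1,r4:4,r5:1
  c2: issue SUB r2<-Add1  regs: r0:2,r1:3,r2:Add1,r3:Mul1,r4:4,r5:1
  c3: issue MUL r3<-Mul2  regs: r0:2,r1:3,r2:Add1,r3:Mul2,r4:4,r5:1
  c4: issue ADD r3<-Add2  regs: r0:2,r1:3,r2:Add1,r3:Add2,r4:4,r5:1
  c5: CDB Mul1=4; issue SUB r2<-Add3  regs: r0:2,r1:3,r2:Add3,r3:Add2,r4:4,r5:1
  c6: issue MUL r1<-Mul1  regs: r0:2,r1:Mul1,r2:Add3,r3:Add2,r4:4,r5:1
  c7: CDB Add2=5  regs: r0:2,r1:Mul1,r2:Add3,r3:5,r4:4,r5:1
  c8: CDB Add1=0  regs: r0:2,r1:Mul1,r2:Add3,r3:5,r4:4,r5:1
  c9: CDB Mul2=12  regs: r0:2,r1:Mul1,r2:Add3,r3:5,r4:4,r5:1
  c10: CDB Add3=1  regs: r0:2,r1:Mul1,r2:1,r3:5,r4:4,r5:1
  c11: CDB Mul1=15  regs: r0:2,r1:15,r2:1,r3:5,r4:4,r5:1

STATUS = VALUE 15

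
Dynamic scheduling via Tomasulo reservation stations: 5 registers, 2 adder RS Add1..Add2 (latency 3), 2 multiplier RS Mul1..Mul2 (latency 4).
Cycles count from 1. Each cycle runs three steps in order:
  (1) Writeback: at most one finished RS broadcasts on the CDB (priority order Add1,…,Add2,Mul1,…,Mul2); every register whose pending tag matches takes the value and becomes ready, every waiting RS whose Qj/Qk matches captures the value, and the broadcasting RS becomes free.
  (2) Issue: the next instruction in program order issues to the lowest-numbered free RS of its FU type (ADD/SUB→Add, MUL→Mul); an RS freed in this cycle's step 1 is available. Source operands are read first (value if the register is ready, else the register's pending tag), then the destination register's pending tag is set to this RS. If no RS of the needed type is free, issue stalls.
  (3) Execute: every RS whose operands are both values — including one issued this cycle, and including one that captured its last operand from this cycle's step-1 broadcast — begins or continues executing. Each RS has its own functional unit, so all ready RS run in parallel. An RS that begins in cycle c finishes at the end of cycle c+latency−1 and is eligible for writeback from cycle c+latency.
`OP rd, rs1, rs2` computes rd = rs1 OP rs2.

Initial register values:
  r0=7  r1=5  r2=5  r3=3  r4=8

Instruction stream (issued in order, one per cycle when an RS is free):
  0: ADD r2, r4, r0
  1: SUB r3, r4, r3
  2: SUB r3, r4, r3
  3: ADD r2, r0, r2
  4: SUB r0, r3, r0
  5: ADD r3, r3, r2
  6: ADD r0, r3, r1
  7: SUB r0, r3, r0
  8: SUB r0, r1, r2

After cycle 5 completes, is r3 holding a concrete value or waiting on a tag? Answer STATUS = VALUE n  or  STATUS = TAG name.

STATUS = TAG Add1

cycle 1: issue ADD r2<-Add1 // r0:7,r1:5,r2:Add1,r3:3,r4:8
cycle 2: issue SUB r3<-Add2 // r0:7,r1:5,r2:Add1,r3:Add2,r4:8
cycle 3: stall // r0:7,r1:5,r2:Add1,r3:Add2,r4:8
cycle 4: CDB Add1=15; issue SUB r3<-Add1 // r0:7,r1:5,r2:15,r3:Add1,r4:8
cycle 5: CDB Add2=5; issue ADD r2<-Add2 // r0:7,r1:5,r2:Add2,r3:Add1,r4:8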